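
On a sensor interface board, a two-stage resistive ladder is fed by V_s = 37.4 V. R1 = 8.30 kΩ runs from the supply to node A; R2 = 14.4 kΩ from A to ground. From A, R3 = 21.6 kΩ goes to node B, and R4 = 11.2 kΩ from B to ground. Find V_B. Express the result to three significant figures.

V_B ≈ 6.98 V

Node A sees R2 in parallel with the series input of stage 2, R3 + R4 = 32.80 kΩ.
Effective lower resistance at A: R2 ‖ 32.80 = 10.01 kΩ.
So V_A = 37.4 × 0.5466 = 20.44 V.
Stage 2 is unloaded, so V_B = V_A · R4/(R3+R4) = 20.44 × 11.2/32.80 = 6.981 V.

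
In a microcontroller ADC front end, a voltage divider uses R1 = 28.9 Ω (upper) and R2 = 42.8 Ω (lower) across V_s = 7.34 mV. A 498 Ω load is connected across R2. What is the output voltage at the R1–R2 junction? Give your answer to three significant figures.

The load sits in parallel with R2, giving an effective lower resistance R2' = R2·R_L/(R2+R_L) = 39.41 Ω.
Then V_out = V_s · R2'/(R1 + R2') = 7.34 × 39.41/68.31 = 4.235 mV.

V_out ≈ 4.23 mV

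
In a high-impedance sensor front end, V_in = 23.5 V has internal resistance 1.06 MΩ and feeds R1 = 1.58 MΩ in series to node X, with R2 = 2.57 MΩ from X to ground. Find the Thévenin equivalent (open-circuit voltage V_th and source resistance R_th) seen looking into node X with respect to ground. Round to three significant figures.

V_th ≈ 11.6 V, R_th ≈ 1.30 MΩ

R1' = 1.06 + 1.58 = 2.640 MΩ (source resistance + R1).
With X open, the divider is unloaded: V_th = 23.5 × 2.57/5.210 = 11.59 V.
Zeroing V_in shorts the top of R1' to ground, so R_th = R1' ‖ R2 = 1.302 MΩ.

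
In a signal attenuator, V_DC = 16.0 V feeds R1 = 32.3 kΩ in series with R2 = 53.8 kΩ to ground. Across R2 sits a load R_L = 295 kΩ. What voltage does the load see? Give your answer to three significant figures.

The load sits in parallel with R2, giving an effective lower resistance R2' = R2·R_L/(R2+R_L) = 45.50 kΩ.
Then V_out = V_DC · R2'/(R1 + R2') = 16.0 × 45.50/77.80 = 9.357 V.
(Unloaded it would be 10.0 V; the load pulls it down.)

V_out ≈ 9.36 V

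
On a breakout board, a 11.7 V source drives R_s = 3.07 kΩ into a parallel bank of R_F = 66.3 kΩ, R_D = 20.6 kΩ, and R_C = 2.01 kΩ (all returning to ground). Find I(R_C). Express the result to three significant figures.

I ≈ 2.14 mA

Parallel bank: R_p = 1/(1/66.3 + 1/20.6 + 1/2.01) = 1.782 kΩ.
Node voltage V_A = V_DC · R_p/(R_s + R_p) = 11.7 × 0.3673 = 4.297 V.
I(R_C) = V_A / R_C = 4.297/2.01 = 2.138 mA.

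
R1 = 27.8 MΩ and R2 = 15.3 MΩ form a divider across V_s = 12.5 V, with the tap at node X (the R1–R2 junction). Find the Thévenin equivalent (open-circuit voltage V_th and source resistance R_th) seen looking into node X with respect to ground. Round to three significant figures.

V_th ≈ 4.44 V, R_th ≈ 9.87 MΩ

With X open, the divider is unloaded: V_th = 12.5 × 15.3/43.10 = 4.437 V.
Looking into X with the source shorted: R_th = R1·R2/(R1+R2) = 27.80 × 15.3/43.10 = 9.869 MΩ.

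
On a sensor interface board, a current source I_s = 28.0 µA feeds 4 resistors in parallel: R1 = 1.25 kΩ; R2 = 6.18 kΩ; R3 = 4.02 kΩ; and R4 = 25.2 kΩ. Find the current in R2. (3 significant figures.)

Total conductance ΣG = 1/1.25 + 1/6.18 + 1/4.02 + 1/25.2 = 1.250 (units of 1/kΩ).
By the current-divider rule, I = I_s · G_k/ΣG = 28.0 × 0.1294 = 3.624 µA.

I ≈ 3.62 µA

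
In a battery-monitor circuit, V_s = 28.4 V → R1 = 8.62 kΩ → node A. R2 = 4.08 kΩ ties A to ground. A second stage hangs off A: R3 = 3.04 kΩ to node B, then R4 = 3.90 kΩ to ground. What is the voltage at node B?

Looking into the second stage from A: R3 + R4 = 6.940 kΩ appears in parallel with R2.
Effective lower resistance at A: R2 ‖ 6.940 = 2.569 kΩ.
First divider: V_A = V_s · 2.569/(8.62 + 2.569) = 6.522 V.
Stage 2 is unloaded, so V_B = V_A · R4/(R3+R4) = 6.522 × 3.90/6.940 = 3.665 V.

V_B ≈ 3.66 V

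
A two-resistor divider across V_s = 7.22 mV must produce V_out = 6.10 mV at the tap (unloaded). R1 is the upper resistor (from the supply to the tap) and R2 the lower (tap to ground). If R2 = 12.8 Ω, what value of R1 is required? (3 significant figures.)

R1 ≈ 2.35 Ω

V_out/V_s = R2/(R1+R2) = 0.8449.
So R1 = R2 · (V_s/V_out − 1) = 12.8 × (7.22/6.10 − 1) = 12.8 × 0.1836 = 2.350 Ω.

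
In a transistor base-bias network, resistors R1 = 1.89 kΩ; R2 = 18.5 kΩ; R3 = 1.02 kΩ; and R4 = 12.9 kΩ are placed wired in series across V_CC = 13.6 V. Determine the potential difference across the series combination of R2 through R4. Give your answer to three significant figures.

Total series resistance ΣR = 1.89 + 18.5 + 1.02 + 12.9 = 34.31 kΩ.
R_{R2..R4} = 18.5 + 1.02 + 12.9 = 32.42 kΩ.
Voltage divider: V = V_CC · (32.42 / 34.31) = 13.6 × 0.9449 = 12.85 V.

V ≈ 12.9 V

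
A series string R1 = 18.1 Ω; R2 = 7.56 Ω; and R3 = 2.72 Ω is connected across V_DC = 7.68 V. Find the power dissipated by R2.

P ≈ 0.554 W

The common current is I = 7.68/28.38 = 0.2706 A.
V(R2) = I·R = 2.046 V; P = V·I = 2.046 × 0.2706 = 0.5536 W.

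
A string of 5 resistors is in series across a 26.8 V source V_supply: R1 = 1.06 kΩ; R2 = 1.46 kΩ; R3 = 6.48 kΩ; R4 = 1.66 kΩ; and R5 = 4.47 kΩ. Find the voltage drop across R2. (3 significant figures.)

ΣR = 1.06 + 1.46 + 6.48 + 1.66 + 4.47 = 15.13 kΩ.
V = V_supply · R/ΣR = 26.8 × 0.09650 = 2.586 V.

V ≈ 2.59 V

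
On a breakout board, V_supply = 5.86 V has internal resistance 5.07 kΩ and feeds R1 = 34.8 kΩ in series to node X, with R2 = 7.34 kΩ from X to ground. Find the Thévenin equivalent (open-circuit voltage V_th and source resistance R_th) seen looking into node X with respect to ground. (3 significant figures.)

R1' = 5.07 + 34.8 = 39.87 kΩ (source resistance + R1).
V_th is the unloaded tap voltage: V_supply · R2/(R1'+R2) = 5.86 × 0.1555 = 0.9111 V.
Looking into X with the source shorted: R_th = R1'·R2/(R1'+R2) = 39.87 × 7.34/47.21 = 6.199 kΩ.

V_th ≈ 0.911 V, R_th ≈ 6.20 kΩ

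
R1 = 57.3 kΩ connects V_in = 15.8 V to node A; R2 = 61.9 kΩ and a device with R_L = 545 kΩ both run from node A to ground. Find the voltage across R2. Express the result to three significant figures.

V_out ≈ 7.78 V

The load sits in parallel with R2, giving an effective lower resistance R2' = R2·R_L/(R2+R_L) = 55.59 kΩ.
Now apply the divider: V_out = 15.8 × 0.4924 = 7.780 V.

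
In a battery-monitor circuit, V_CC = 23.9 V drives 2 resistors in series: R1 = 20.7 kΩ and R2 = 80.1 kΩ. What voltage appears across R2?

V ≈ 19.0 V

Series total: ΣR = 20.7 + 80.1 = 100.8 kΩ.
By the voltage-divider rule, V = 23.9 × 80.10/100.8 = 18.99 V.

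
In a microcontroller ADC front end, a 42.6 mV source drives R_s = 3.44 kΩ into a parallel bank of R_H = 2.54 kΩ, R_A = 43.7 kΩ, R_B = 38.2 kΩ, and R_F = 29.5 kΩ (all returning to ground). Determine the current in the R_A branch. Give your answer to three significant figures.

I ≈ 0.369 µA

Combine the parallel branches: R_p = (1/2.54 + 1/43.7 + 1/38.2 + 1/29.5)⁻¹ = 2.098 kΩ.
V_A by voltage divider: V_A = 42.6 × 2.098/(3.44 + 2.098) = 16.14 mV.
Branch current I = V_A/R_A = 16.14/43.7 = 0.3693 µA.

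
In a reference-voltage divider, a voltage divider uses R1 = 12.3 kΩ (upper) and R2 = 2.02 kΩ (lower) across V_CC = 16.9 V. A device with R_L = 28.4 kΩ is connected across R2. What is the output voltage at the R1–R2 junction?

V_out ≈ 2.25 V

R2 ‖ R_L = (2.02 × 28.4)/(2.02 + 28.4) = 1.886 kΩ.
Voltage divider with the loaded lower leg: V_out = 16.9 × 1.886/(12.3 + 1.886) = 16.9 × 0.1329 = 2.247 V.
(Unloaded it would be 2.38 V; the load pulls it down.)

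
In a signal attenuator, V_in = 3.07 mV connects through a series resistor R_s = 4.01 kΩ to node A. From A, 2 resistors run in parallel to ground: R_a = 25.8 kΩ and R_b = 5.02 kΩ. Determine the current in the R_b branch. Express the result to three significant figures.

I ≈ 0.313 µA

Equivalent of the parallel group: R_p = 4.202 kΩ.
V_A by voltage divider: V_A = 3.07 × 4.202/(4.01 + 4.202) = 1.571 mV.
Branch current I = V_A/R_b = 1.571/5.02 = 0.3129 µA.
(Equivalently: I_total = 0.3738 µA, then current-divider fraction G_k/ΣG = 0.8371.)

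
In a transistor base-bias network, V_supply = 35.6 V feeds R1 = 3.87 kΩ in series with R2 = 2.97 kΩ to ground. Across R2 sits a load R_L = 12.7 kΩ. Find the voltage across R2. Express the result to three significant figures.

V_out ≈ 13.7 V

First combine the lower leg with the load: R2 ‖ R_L = 2.407 kΩ.
Now apply the divider: V_out = 35.6 × 0.3835 = 13.65 V.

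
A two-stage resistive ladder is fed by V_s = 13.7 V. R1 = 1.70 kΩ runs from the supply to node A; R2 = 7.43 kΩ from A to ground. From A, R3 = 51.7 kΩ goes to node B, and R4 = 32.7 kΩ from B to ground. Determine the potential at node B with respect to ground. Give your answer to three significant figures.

Node A sees R2 in parallel with the series input of stage 2, R3 + R4 = 84.40 kΩ.
R2 ‖ (R3+R4) = 6.829 kΩ.
So V_A = 13.7 × 0.8007 = 10.97 V.
Stage 2 is unloaded, so V_B = V_A · R4/(R3+R4) = 10.97 × 32.7/84.40 = 4.250 V.

V_B ≈ 4.25 V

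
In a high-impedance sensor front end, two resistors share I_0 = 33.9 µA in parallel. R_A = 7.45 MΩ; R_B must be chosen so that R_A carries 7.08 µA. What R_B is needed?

Two-branch current divider: I_A = I_0 · R_B/(R_A + R_B).
With f = 0.2088, R_B = R_A · f/(1−f) = 7.45 × 0.2640 = 1.967 MΩ.

R_B ≈ 1.97 MΩ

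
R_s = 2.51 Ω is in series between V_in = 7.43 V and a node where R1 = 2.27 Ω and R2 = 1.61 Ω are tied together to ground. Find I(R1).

Parallel bank: R_p = 1/(1/2.27 + 1/1.61) = 0.9419 Ω.
Node voltage V_A = V_in · R_p/(R_s + R_p) = 7.43 × 0.2729 = 2.027 V.
I(R1) = V_A / R1 = 2.027/2.27 = 0.8931 A.

I ≈ 0.893 A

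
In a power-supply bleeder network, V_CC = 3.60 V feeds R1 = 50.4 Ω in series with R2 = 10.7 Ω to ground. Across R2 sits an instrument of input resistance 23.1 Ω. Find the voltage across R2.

V_out ≈ 0.456 V

R2 ‖ R_L = (10.7 × 23.1)/(10.7 + 23.1) = 7.313 Ω.
Voltage divider with the loaded lower leg: V_out = 3.60 × 7.313/(50.4 + 7.313) = 3.60 × 0.1267 = 0.4562 V.
(Unloaded it would be 0.630 V; the load pulls it down.)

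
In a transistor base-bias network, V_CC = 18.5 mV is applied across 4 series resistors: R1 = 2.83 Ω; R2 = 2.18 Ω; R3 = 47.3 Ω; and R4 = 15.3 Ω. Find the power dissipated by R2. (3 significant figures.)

P ≈ 0.163 µW

Series current I = V_CC/ΣR = 18.5/67.61 = 0.2736 mA.
P(R2) = I²·R2 = (0.2736)² × 2.18 = 0.1632 µW.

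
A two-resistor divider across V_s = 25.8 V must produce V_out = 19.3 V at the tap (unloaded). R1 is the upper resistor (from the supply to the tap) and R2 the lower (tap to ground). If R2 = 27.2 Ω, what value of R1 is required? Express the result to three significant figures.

R1 ≈ 9.16 Ω

The divider ratio is R2/(R1+R2) = 19.3/25.8 = 0.7481.
Rearranging, R1 = R2·(1−k)/k = 27.2 × 0.3368 = 9.161 Ω.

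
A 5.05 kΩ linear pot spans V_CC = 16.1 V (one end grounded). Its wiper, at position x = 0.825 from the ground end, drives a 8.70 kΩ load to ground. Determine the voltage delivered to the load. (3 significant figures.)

Split the track: R_lower = x·R_p = 4.166 kΩ, R_upper = (1−x)·R_p = 0.8838 kΩ.
Lower segment in parallel with the load: 4.166 ‖ 8.70 = 2.817 kΩ.
Then V_out = V_CC · 2.817/(0.8838 + 2.817) = 12.26 V.

V_out ≈ 12.3 V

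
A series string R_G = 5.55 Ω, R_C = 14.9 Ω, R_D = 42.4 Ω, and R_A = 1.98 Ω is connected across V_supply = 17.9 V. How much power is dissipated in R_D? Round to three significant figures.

P ≈ 3.23 W

ΣR = 64.83 Ω → I = 17.9/64.83 = 0.2761 A.
P(R_D) = I²·R_D = (0.2761)² × 42.4 = 3.232 W.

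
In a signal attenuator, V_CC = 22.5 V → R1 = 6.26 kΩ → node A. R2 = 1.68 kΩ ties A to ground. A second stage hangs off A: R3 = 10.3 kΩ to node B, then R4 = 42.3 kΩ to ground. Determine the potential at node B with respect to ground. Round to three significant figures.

Looking into the second stage from A: R3 + R4 = 52.60 kΩ appears in parallel with R2.
R2 ‖ (R3+R4) = 1.628 kΩ.
V_A = 22.5 × 1.628/(6.26 + 1.628) = 4.644 V.
Then the unloaded second divider: V_B = V_A × R4/(R3+R4) = 4.644 × 0.8042 = 3.734 V.

V_B ≈ 3.73 V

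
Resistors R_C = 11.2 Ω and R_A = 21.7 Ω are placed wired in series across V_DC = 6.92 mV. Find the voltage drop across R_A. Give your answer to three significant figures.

Total series resistance ΣR = 11.2 + 21.7 = 32.90 Ω.
Voltage divider: V = V_DC · (21.70 / 32.90) = 6.92 × 0.6596 = 4.564 mV.

V ≈ 4.56 mV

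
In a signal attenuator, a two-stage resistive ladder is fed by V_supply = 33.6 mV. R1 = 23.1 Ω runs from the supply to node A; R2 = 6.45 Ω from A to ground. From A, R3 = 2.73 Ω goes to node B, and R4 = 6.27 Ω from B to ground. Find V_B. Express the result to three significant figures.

V_B ≈ 3.27 mV

The second stage (R3 + R4 = 9.000 Ω) loads node A in parallel with R2.
R2 ‖ (R3+R4) = 3.757 Ω.
V_A = 33.6 × 3.757/(23.1 + 3.757) = 4.701 mV.
Then the unloaded second divider: V_B = V_A × R4/(R3+R4) = 4.701 × 0.6967 = 3.275 mV.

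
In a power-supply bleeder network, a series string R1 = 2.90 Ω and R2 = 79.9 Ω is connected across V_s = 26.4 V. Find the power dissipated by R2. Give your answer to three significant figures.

Series current I = V_s/ΣR = 26.4/82.80 = 0.3188 A.
P = I²R = 0.1017 × 79.9 = 8.123 W.

P ≈ 8.12 W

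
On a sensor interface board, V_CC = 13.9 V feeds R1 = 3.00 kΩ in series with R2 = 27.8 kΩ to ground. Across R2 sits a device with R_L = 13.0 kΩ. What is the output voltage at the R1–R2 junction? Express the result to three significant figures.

R2 ‖ R_L = (27.8 × 13.0)/(27.8 + 13.0) = 8.858 kΩ.
Voltage divider with the loaded lower leg: V_out = 13.9 × 8.858/(3.00 + 8.858) = 13.9 × 0.7470 = 10.38 V.

V_out ≈ 10.4 V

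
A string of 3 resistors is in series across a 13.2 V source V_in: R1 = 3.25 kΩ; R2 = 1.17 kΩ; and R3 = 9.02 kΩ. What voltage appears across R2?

Total series resistance ΣR = 3.25 + 1.17 + 9.02 = 13.44 kΩ.
V = V_in · R/ΣR = 13.2 × 0.08705 = 1.149 V.

V ≈ 1.15 V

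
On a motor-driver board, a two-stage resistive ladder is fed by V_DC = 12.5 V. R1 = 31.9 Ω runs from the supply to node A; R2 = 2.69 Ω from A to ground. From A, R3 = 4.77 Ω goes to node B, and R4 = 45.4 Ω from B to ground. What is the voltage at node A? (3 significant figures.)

The second stage (R3 + R4 = 50.17 Ω) loads node A in parallel with R2.
R2 ‖ (R3+R4) = 2.553 Ω.
So V_A = 12.5 × 0.07410 = 0.9263 V.

V_A ≈ 0.926 V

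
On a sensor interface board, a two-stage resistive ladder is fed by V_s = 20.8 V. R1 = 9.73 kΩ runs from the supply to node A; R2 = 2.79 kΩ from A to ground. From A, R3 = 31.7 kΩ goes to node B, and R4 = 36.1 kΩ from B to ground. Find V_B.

Node A sees R2 in parallel with the series input of stage 2, R3 + R4 = 67.80 kΩ.
Effective lower resistance at A: R2 ‖ 67.80 = 2.680 kΩ.
So V_A = 20.8 × 0.2159 = 4.492 V.
Stage 2 is unloaded, so V_B = V_A · R4/(R3+R4) = 4.492 × 36.1/67.80 = 2.391 V.

V_B ≈ 2.39 V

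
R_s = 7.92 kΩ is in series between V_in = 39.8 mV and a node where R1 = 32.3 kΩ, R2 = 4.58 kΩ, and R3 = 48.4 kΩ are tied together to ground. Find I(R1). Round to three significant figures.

I ≈ 0.393 µA

Equivalent of the parallel group: R_p = 3.704 kΩ.
Node voltage V_A = V_in · R_p/(R_s + R_p) = 39.8 × 0.3187 = 12.68 mV.
Branch current I = V_A/R1 = 12.68/32.3 = 0.3927 µA.
(Check via current divider: I_total = 3.424 µA; share G_k/ΣG = 0.1147 → same result.)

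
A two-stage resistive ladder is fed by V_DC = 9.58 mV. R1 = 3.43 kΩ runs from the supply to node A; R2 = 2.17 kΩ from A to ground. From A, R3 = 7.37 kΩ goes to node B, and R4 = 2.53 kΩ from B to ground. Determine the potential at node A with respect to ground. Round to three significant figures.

The second stage (R3 + R4 = 9.900 kΩ) loads node A in parallel with R2.
Effective lower resistance at A: R2 ‖ 9.900 = 1.780 kΩ.
So V_A = 9.58 × 0.3416 = 3.273 mV.

V_A ≈ 3.27 mV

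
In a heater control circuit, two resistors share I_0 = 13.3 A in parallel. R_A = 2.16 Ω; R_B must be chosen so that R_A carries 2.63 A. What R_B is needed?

The fraction through R_A equals R_B/(R_A+R_B).
With f = 0.1977, R_B = R_A · f/(1−f) = 2.16 × 0.2465 = 0.5324 Ω.

R_B ≈ 0.532 Ω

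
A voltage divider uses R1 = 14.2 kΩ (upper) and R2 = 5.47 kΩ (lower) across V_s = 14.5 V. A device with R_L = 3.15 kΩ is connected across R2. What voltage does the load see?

V_out ≈ 1.79 V

The load sits in parallel with R2, giving an effective lower resistance R2' = R2·R_L/(R2+R_L) = 1.999 kΩ.
Then V_out = V_s · R2'/(R1 + R2') = 14.5 × 1.999/16.20 = 1.789 V.
(Unloaded it would be 4.03 V; the load pulls it down.)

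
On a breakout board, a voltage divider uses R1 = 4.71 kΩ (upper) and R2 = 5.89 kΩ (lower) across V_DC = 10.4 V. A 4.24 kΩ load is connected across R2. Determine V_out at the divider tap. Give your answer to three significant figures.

V_out ≈ 3.57 V

The load sits in parallel with R2, giving an effective lower resistance R2' = R2·R_L/(R2+R_L) = 2.465 kΩ.
Now apply the divider: V_out = 10.4 × 0.3436 = 3.573 V.
(Unloaded it would be 5.78 V; the load pulls it down.)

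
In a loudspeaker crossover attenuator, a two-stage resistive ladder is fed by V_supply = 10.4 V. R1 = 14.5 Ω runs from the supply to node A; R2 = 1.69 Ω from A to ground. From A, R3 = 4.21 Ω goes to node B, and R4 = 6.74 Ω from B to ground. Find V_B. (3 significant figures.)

V_B ≈ 0.587 V

Looking into the second stage from A: R3 + R4 = 10.95 Ω appears in parallel with R2.
Effective lower resistance at A: R2 ‖ 10.95 = 1.464 Ω.
So V_A = 10.4 × 0.09171 = 0.9538 V.
Stage 2 is unloaded, so V_B = V_A · R4/(R3+R4) = 0.9538 × 6.74/10.95 = 0.5871 V.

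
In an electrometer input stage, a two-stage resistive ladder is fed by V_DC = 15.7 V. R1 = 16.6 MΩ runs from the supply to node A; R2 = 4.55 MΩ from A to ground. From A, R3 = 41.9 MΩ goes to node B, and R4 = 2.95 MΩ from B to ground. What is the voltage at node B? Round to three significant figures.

V_B ≈ 0.206 V

The second stage (R3 + R4 = 44.85 MΩ) loads node A in parallel with R2.
Effective lower resistance at A: R2 ‖ 44.85 = 4.131 MΩ.
First divider: V_A = V_DC · 4.131/(16.6 + 4.131) = 3.128 V.
Then the unloaded second divider: V_B = V_A × R4/(R3+R4) = 3.128 × 0.06577 = 0.2058 V.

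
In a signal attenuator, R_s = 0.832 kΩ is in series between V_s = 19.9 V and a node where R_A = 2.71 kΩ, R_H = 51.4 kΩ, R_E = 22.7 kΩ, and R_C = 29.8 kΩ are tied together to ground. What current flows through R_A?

I ≈ 5.29 mA

Parallel bank: R_p = 1/(1/2.71 + 1/51.4 + 1/22.7 + 1/29.8) = 2.146 kΩ.
Node voltage V_A = V_s · R_p/(R_s + R_p) = 19.9 × 0.7206 = 14.34 V.
I(R_A) = V_A / R_A = 14.34/2.71 = 5.291 mA.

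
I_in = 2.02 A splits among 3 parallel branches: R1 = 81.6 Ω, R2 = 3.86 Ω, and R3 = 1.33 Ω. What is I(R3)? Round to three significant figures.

Conductances: ΣG = 1/81.6 + 1/3.86 + 1/1.33 = 1.023 (1/Ω).
R3 takes the fraction G_k/ΣG = 0.7519/1.023 = 0.7348, so I = 2.02 × 0.7348 = 1.484 A.

I ≈ 1.48 A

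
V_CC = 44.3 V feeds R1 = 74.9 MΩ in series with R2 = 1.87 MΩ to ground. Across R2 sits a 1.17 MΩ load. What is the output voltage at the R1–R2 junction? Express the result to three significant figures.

V_out ≈ 0.422 V

R2 ‖ R_L = (1.87 × 1.17)/(1.87 + 1.17) = 0.7197 MΩ.
Now apply the divider: V_out = 44.3 × 0.009517 = 0.4216 V.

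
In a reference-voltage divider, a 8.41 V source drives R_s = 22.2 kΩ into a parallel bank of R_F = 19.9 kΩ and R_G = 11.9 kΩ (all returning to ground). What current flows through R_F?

I ≈ 0.106 mA

Combine the parallel branches: R_p = (1/19.9 + 1/11.9)⁻¹ = 7.447 kΩ.
V_A = 8.41 × 7.447/29.65 = 2.112 V.
Branch current I = V_A/R_F = 2.112/19.9 = 0.1062 mA.
(Equivalently: I_total = 0.2837 mA, then current-divider fraction G_k/ΣG = 0.3742.)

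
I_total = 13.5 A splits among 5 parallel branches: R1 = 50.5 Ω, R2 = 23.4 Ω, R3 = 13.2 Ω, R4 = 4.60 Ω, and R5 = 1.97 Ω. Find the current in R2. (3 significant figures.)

I ≈ 0.668 A

Total conductance ΣG = 1/50.5 + 1/23.4 + 1/13.2 + 1/4.60 + 1/1.97 = 0.8633 (units of 1/Ω).
R2 takes the fraction G_k/ΣG = 0.04274/0.8633 = 0.04950, so I = 13.5 × 0.04950 = 0.6683 A.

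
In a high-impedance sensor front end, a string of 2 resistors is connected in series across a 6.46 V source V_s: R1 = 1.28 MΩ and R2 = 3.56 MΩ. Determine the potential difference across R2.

V ≈ 4.75 V

Series total: ΣR = 1.28 + 3.56 = 4.840 MΩ.
V = V_s · R/ΣR = 6.46 × 0.7355 = 4.752 V.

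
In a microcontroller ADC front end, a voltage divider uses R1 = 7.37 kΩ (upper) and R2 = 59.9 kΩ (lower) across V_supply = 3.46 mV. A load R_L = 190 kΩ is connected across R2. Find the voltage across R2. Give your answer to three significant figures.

First combine the lower leg with the load: R2 ‖ R_L = 45.54 kΩ.
Then V_out = V_supply · R2'/(R1 + R2') = 3.46 × 45.54/52.91 = 2.978 mV.

V_out ≈ 2.98 mV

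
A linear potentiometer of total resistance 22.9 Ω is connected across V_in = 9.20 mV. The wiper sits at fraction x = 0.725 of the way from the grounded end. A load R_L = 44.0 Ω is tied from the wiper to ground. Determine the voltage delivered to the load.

V_out ≈ 6.04 mV

Split the track: R_lower = x·R_p = 16.60 Ω, R_upper = (1−x)·R_p = 6.298 Ω.
(x·R_p) ‖ R_L = 12.05 Ω.
Loaded-divider output: V_out = 9.20 × 0.6568 = 6.043 mV.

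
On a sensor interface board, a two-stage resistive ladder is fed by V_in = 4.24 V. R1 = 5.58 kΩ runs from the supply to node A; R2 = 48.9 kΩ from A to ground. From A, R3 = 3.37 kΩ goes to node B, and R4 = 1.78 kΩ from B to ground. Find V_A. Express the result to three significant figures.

V_A ≈ 1.93 V

The second stage (R3 + R4 = 5.150 kΩ) loads node A in parallel with R2.
R2 ‖ (R3+R4) = 4.659 kΩ.
First divider: V_A = V_in · 4.659/(5.58 + 4.659) = 1.929 V.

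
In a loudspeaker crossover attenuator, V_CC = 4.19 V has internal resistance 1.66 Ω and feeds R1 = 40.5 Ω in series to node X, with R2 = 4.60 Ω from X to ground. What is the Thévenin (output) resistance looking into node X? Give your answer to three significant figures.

R1' = 1.66 + 40.5 = 42.16 Ω (source resistance + R1).
Looking into X with the source shorted: R_th = R1'·R2/(R1'+R2) = 42.16 × 4.60/46.76 = 4.147 Ω.

R_th ≈ 4.15 Ω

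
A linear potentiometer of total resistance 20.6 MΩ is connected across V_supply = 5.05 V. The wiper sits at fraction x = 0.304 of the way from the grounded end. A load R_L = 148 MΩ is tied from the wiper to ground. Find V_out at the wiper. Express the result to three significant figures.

V_out ≈ 1.49 V

Lower segment x·R_p = 6.262 MΩ; upper segment (1−x)·R_p = 14.34 MΩ.
Lower segment in parallel with the load: 6.262 ‖ 148 = 6.008 MΩ.
V_out = 5.05 × 6.008/(14.34 + 6.008) = 1.491 V.
(Unloaded: V_out = x·V_supply = 1.54 V.)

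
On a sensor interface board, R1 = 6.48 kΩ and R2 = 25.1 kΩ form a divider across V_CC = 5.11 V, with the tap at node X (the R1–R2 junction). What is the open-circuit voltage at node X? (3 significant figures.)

V_th ≈ 4.06 V

Open-circuit (no load on X): V_th = V_CC · R2/(R1 + R2) = 5.11 × 25.1/(6.480 + 25.1) = 4.061 V.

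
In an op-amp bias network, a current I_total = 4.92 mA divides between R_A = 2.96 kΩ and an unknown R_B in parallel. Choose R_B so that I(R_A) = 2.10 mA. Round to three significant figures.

R_B ≈ 2.20 kΩ

Two-branch current divider: I_A = I_total · R_B/(R_A + R_B).
2.10/4.92 = R_B/(R_A + R_B) → R_B = R_A · (0.4268)/(1 − 0.4268) = 2.96 × 0.7447 = 2.204 kΩ.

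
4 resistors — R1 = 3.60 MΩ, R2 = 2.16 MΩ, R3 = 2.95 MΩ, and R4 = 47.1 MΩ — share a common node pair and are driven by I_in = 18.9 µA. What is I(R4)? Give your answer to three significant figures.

I ≈ 0.364 µA

Total conductance ΣG = 1/3.60 + 1/2.16 + 1/2.95 + 1/47.1 = 1.101 (units of 1/MΩ).
Current divider: I(R4) = I_in · G_k/ΣG = 18.9 × (0.02123/1.101) = 18.9 × 0.01928 = 0.3645 µA.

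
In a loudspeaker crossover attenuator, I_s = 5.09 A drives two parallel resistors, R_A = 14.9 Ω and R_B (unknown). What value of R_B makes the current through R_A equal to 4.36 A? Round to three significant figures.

R_B ≈ 89.0 Ω

Two-branch current divider: I_A = I_s · R_B/(R_A + R_B).
4.36/5.09 = R_B/(R_A + R_B) → R_B = R_A · (0.8566)/(1 − 0.8566) = 14.9 × 5.973 = 88.99 Ω.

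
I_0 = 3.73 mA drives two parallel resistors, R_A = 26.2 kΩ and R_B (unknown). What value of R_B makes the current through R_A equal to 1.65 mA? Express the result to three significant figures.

In a two-way split, I_A/I_0 = R_B/(R_A + R_B).
With f = 0.4424, R_B = R_A · f/(1−f) = 26.2 × 0.7933 = 20.78 kΩ.

R_B ≈ 20.8 kΩ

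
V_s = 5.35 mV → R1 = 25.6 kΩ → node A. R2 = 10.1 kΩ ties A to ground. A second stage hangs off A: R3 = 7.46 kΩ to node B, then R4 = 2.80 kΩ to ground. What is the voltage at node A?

Looking into the second stage from A: R3 + R4 = 10.26 kΩ appears in parallel with R2.
Effective lower resistance at A: R2 ‖ 10.26 = 5.090 kΩ.
First divider: V_A = V_s · 5.090/(25.6 + 5.090) = 0.8873 mV.

V_A ≈ 0.887 mV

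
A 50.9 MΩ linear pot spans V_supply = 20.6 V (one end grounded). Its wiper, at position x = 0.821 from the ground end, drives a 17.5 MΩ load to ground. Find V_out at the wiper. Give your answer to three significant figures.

V_out ≈ 11.8 V

Split the track: R_lower = x·R_p = 41.79 MΩ, R_upper = (1−x)·R_p = 9.111 MΩ.
Lower segment in parallel with the load: 41.79 ‖ 17.5 = 12.33 MΩ.
V_out = 20.6 × 12.33/(9.111 + 12.33) = 11.85 V.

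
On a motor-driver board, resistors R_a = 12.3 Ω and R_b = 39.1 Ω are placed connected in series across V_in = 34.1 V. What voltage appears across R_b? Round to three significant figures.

Series total: ΣR = 12.3 + 39.1 = 51.40 Ω.
By the voltage-divider rule, V = 34.1 × 39.10/51.40 = 25.94 V.

V ≈ 25.9 V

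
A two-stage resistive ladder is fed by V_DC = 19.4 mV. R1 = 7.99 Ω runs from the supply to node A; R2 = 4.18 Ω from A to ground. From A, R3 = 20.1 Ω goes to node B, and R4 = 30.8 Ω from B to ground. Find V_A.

Looking into the second stage from A: R3 + R4 = 50.90 Ω appears in parallel with R2.
R2 ‖ (R3+R4) = 3.863 Ω.
First divider: V_A = V_DC · 3.863/(7.99 + 3.863) = 6.322 mV.

V_A ≈ 6.32 mV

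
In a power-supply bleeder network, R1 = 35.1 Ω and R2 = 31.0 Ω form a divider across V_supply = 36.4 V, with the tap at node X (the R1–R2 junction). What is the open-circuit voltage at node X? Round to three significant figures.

Open-circuit (no load on X): V_th = V_supply · R2/(R1 + R2) = 36.4 × 31.0/(35.10 + 31.0) = 17.07 V.

V_th ≈ 17.1 V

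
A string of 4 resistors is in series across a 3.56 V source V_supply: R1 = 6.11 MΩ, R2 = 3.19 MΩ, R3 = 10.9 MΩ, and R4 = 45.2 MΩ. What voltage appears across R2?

V ≈ 0.174 V

Series total: ΣR = 6.11 + 3.19 + 10.9 + 45.2 = 65.40 MΩ.
V = V_supply · R/ΣR = 3.56 × 0.04878 = 0.1736 V.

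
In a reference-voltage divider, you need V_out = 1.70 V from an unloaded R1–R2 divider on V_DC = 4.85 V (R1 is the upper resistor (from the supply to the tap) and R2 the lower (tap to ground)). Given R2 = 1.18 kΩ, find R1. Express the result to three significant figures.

Required fraction k = V_out/V_DC = 0.3505.
Rearranging, R1 = R2·(1−k)/k = 1.18 × 1.853 = 2.186 kΩ.

R1 ≈ 2.19 kΩ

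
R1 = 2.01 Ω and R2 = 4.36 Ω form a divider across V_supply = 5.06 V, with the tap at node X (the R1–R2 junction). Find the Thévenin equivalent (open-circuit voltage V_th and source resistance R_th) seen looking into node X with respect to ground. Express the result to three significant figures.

V_th ≈ 3.46 V, R_th ≈ 1.38 Ω

V_th is the unloaded tap voltage: V_supply · R2/(R1+R2) = 5.06 × 0.6845 = 3.463 V.
Zeroing V_supply shorts the top of R1 to ground, so R_th = R1 ‖ R2 = 1.376 Ω.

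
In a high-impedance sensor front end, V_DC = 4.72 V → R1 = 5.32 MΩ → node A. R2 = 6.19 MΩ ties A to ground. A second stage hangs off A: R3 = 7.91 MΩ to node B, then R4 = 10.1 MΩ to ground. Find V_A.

Looking into the second stage from A: R3 + R4 = 18.01 MΩ appears in parallel with R2.
R2 ‖ (R3+R4) = 4.607 MΩ.
V_A = 4.72 × 4.607/(5.32 + 4.607) = 2.190 V.

V_A ≈ 2.19 V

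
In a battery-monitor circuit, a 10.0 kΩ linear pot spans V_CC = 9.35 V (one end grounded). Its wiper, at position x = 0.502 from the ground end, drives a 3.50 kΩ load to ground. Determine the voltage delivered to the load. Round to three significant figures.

Split the track: R_lower = x·R_p = 5.020 kΩ, R_upper = (1−x)·R_p = 4.980 kΩ.
(x·R_p) ‖ R_L = 2.062 kΩ.
Loaded-divider output: V_out = 9.35 × 0.2928 = 2.738 V.

V_out ≈ 2.74 V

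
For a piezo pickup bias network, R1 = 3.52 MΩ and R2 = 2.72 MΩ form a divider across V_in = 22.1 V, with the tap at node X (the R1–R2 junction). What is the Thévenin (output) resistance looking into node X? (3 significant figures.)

R_th ≈ 1.53 MΩ

Zeroing V_in shorts the top of R1 to ground, so R_th = R1 ‖ R2 = 1.534 MΩ.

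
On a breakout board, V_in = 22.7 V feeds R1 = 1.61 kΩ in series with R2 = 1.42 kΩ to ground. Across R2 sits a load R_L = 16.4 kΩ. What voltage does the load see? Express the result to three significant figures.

V_out ≈ 10.2 V

R2 ‖ R_L = (1.42 × 16.4)/(1.42 + 16.4) = 1.307 kΩ.
Voltage divider with the loaded lower leg: V_out = 22.7 × 1.307/(1.61 + 1.307) = 22.7 × 0.4480 = 10.17 V.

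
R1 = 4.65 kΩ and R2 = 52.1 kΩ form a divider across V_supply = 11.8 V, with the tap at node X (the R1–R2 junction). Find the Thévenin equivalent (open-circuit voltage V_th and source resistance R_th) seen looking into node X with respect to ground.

V_th ≈ 10.8 V, R_th ≈ 4.27 kΩ

Open-circuit (no load on X): V_th = V_supply · R2/(R1 + R2) = 11.8 × 52.1/(4.650 + 52.1) = 10.83 V.
With V_supply suppressed (replaced by a short), R_th = R1 ‖ R2 = (4.650 × 52.1)/(4.650 + 52.1) = 4.269 kΩ.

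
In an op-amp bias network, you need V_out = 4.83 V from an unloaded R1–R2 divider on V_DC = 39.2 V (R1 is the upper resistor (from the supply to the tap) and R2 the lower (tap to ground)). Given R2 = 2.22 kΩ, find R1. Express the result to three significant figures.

Required fraction k = V_out/V_DC = 0.1232.
Rearranging, R1 = R2·(1−k)/k = 2.22 × 7.116 = 15.80 kΩ.

R1 ≈ 15.8 kΩ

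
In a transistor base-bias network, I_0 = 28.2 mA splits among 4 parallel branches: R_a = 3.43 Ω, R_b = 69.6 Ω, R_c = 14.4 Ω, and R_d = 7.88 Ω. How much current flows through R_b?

Conductances: ΣG = 1/3.43 + 1/69.6 + 1/14.4 + 1/7.88 = 0.5023 (1/Ω).
R_b takes the fraction G_k/ΣG = 0.01437/0.5023 = 0.02861, so I = 28.2 × 0.02861 = 0.8067 mA.

I ≈ 0.807 mA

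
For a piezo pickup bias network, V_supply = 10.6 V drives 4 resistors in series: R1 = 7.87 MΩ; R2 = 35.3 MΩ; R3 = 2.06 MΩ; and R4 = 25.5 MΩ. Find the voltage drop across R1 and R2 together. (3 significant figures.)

Series total: ΣR = 7.87 + 35.3 + 2.06 + 25.5 = 70.73 MΩ.
R_{R1..R2} = 7.87 + 35.3 = 43.17 MΩ.
Voltage divider: V = V_supply · (43.17 / 70.73) = 10.6 × 0.6103 = 6.470 V.

V ≈ 6.47 V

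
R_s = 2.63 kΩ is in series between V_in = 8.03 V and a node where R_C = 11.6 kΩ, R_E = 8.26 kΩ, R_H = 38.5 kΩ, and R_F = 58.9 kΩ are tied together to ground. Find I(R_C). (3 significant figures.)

Equivalent of the parallel group: R_p = 3.996 kΩ.
Node voltage V_A = V_in · R_p/(R_s + R_p) = 8.03 × 0.6031 = 4.843 V.
I(R_C) = V_A / R_C = 4.843/11.6 = 0.4175 mA.
(Check via current divider: I_total = 1.212 mA; share G_k/ΣG = 0.3445 → same result.)

I ≈ 0.417 mA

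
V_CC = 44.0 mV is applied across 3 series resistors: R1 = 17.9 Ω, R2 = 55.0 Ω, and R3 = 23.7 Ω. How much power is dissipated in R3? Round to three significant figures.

The common current is I = 44.0/96.60 = 0.4555 mA.
V(R3) = I·R = 10.80 mV; P = V·I = 10.80 × 0.4555 = 4.917 µW.

P ≈ 4.92 µW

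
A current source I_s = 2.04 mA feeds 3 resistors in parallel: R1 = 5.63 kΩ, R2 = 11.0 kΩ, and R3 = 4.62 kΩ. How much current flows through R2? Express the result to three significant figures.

I ≈ 0.382 mA

ΣG = 1/5.63 + 1/11.0 + 1/4.62 = 0.4850.
Current divider: I(R2) = I_s · G_k/ΣG = 2.04 × (0.09091/0.4850) = 2.04 × 0.1874 = 0.3824 mA.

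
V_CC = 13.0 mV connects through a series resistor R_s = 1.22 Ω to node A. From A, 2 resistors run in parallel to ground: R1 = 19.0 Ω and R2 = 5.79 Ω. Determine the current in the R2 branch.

Parallel bank: R_p = 1/(1/19.0 + 1/5.79) = 4.438 Ω.
V_A = 13.0 × 4.438/5.658 = 10.20 mV.
I(R2) = V_A / R2 = 10.20/5.79 = 1.761 mA.

I ≈ 1.76 mA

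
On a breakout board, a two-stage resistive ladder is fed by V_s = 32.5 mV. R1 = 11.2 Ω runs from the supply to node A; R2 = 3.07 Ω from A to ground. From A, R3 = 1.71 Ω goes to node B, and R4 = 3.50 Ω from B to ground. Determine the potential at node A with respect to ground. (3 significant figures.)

V_A ≈ 4.78 mV

Looking into the second stage from A: R3 + R4 = 5.210 Ω appears in parallel with R2.
Effective lower resistance at A: R2 ‖ 5.210 = 1.932 Ω.
V_A = 32.5 × 1.932/(11.2 + 1.932) = 4.781 mV.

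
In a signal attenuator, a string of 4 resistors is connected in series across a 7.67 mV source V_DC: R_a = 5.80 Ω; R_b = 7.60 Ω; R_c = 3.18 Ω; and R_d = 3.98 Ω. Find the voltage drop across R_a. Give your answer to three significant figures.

ΣR = 5.80 + 7.60 + 3.18 + 3.98 = 20.56 Ω.
By the voltage-divider rule, V = 7.67 × 5.800/20.56 = 2.164 mV.

V ≈ 2.16 mV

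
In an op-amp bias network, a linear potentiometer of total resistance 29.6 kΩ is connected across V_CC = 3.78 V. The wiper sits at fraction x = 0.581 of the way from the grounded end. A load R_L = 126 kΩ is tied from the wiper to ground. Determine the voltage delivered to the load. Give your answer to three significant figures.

V_out ≈ 2.08 V

The pot divides into 12.40 kΩ above the wiper and 17.20 kΩ below.
Lower segment in parallel with the load: 17.20 ‖ 126 = 15.13 kΩ.
Then V_out = V_CC · 15.13/(12.40 + 15.13) = 2.077 V.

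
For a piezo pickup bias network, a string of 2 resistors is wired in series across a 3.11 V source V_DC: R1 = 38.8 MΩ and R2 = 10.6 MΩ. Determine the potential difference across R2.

V ≈ 0.667 V

Total series resistance ΣR = 38.8 + 10.6 = 49.40 MΩ.
V = V_DC · R/ΣR = 3.11 × 0.2146 = 0.6673 V.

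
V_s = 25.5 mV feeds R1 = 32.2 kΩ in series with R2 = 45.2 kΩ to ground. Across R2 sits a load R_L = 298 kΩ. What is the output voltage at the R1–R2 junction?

First combine the lower leg with the load: R2 ‖ R_L = 39.25 kΩ.
Voltage divider with the loaded lower leg: V_out = 25.5 × 39.25/(32.2 + 39.25) = 25.5 × 0.5493 = 14.01 mV.

V_out ≈ 14.0 mV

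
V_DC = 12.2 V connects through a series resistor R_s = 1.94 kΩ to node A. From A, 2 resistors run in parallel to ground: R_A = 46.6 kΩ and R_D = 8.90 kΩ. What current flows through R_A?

Combine the parallel branches: R_p = (1/46.6 + 1/8.90)⁻¹ = 7.473 kΩ.
V_A by voltage divider: V_A = 12.2 × 7.473/(1.94 + 7.473) = 9.686 V.
Branch current I = V_A/R_A = 9.686/46.6 = 0.2078 mA.

I ≈ 0.208 mA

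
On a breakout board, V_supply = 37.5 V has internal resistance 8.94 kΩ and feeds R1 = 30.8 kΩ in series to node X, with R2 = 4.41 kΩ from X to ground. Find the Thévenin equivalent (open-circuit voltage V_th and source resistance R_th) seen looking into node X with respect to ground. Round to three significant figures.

V_th ≈ 3.75 V, R_th ≈ 3.97 kΩ

R1' = 8.94 + 30.8 = 39.74 kΩ (source resistance + R1).
With X open, the divider is unloaded: V_th = 37.5 × 4.41/44.15 = 3.746 V.
Zeroing V_supply shorts the top of R1' to ground, so R_th = R1' ‖ R2 = 3.969 kΩ.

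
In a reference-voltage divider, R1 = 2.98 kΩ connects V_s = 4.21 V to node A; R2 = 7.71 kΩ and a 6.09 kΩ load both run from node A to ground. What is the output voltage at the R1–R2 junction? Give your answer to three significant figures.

V_out ≈ 2.24 V

First combine the lower leg with the load: R2 ‖ R_L = 3.402 kΩ.
Voltage divider with the loaded lower leg: V_out = 4.21 × 3.402/(2.98 + 3.402) = 4.21 × 0.5331 = 2.244 V.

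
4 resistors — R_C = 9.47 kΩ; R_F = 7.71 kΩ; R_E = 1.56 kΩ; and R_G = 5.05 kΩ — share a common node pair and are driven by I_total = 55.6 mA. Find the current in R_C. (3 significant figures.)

I ≈ 5.46 mA

Total conductance ΣG = 1/9.47 + 1/7.71 + 1/1.56 + 1/5.05 = 1.074 (units of 1/kΩ).
Current divider: I(R_C) = I_total · G_k/ΣG = 55.6 × (0.1056/1.074) = 55.6 × 0.09829 = 5.465 mA.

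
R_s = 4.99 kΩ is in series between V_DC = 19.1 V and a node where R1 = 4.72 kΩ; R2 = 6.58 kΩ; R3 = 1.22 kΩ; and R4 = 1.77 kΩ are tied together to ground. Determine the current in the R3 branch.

I ≈ 1.61 mA

Equivalent of the parallel group: R_p = 0.5719 kΩ.
Node voltage V_A = V_DC · R_p/(R_s + R_p) = 19.1 × 0.1028 = 1.964 V.
I(R3) = V_A / R3 = 1.964/1.22 = 1.610 mA.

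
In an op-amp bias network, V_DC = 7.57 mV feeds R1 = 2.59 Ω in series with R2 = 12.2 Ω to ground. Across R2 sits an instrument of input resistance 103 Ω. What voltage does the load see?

V_out ≈ 6.12 mV

First combine the lower leg with the load: R2 ‖ R_L = 10.91 Ω.
Now apply the divider: V_out = 7.57 × 0.8081 = 6.117 mV.
(Unloaded it would be 6.24 mV; the load pulls it down.)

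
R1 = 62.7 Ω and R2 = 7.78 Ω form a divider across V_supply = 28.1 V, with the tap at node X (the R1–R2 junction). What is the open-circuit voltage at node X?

V_th ≈ 3.10 V

With X open, the divider is unloaded: V_th = 28.1 × 7.78/70.48 = 3.102 V.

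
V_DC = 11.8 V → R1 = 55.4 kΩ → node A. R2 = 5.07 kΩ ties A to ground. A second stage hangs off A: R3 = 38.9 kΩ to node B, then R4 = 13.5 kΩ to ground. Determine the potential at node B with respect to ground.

The second stage (R3 + R4 = 52.40 kΩ) loads node A in parallel with R2.
Effective lower resistance at A: R2 ‖ 52.40 = 4.623 kΩ.
First divider: V_A = V_DC · 4.623/(55.4 + 4.623) = 0.9088 V.
V_B = V_A × 0.2576 = 0.2341 V.

V_B ≈ 0.234 V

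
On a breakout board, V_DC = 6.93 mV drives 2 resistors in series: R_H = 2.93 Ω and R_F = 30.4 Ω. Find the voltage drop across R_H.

V ≈ 0.609 mV

Series total: ΣR = 2.93 + 30.4 = 33.33 Ω.
By the voltage-divider rule, V = 6.93 × 2.930/33.33 = 0.6092 mV.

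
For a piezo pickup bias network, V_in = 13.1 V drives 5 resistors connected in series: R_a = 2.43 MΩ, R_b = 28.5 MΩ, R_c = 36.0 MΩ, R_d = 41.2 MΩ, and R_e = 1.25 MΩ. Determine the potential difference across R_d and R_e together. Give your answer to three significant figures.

V ≈ 5.08 V

Total series resistance ΣR = 2.43 + 28.5 + 36.0 + 41.2 + 1.25 = 109.4 MΩ.
R_{R_d..R_e} = 41.2 + 1.25 = 42.45 MΩ.
By the voltage-divider rule, V = 13.1 × 42.45/109.4 = 5.084 V.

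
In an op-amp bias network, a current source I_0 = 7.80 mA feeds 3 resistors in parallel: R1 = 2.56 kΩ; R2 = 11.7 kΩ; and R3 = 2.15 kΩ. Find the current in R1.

I ≈ 3.24 mA

ΣG = 1/2.56 + 1/11.7 + 1/2.15 = 0.9412.
By the current-divider rule, I = I_0 · G_k/ΣG = 7.80 × 0.4150 = 3.237 mA.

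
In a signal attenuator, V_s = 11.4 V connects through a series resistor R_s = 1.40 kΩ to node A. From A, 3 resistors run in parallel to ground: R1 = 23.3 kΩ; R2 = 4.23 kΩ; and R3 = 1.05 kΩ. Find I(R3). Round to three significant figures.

Combine the parallel branches: R_p = (1/23.3 + 1/4.23 + 1/1.05)⁻¹ = 0.8119 kΩ.
Node voltage V_A = V_s · R_p/(R_s + R_p) = 11.4 × 0.3671 = 4.184 V.
I(R3) = V_A / R3 = 4.184/1.05 = 3.985 mA.

I ≈ 3.99 mA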